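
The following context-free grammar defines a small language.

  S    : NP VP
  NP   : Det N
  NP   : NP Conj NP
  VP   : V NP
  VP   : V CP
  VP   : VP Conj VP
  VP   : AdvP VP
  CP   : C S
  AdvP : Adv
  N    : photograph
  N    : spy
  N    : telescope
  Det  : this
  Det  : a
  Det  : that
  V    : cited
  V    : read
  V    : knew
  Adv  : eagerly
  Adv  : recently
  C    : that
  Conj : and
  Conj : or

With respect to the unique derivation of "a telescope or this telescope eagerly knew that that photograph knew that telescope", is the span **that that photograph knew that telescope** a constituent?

Yes

[S [NP [NP [Det a] [N telescope]] [Conj or] [NP [Det this] [N telescope]]] [VP [AdvP [Adv eagerly]] [VP [V knew] [CP [C that] [S [NP [Det that] [N photograph]] [VP [V knew] [NP [Det that] [N telescope]]]]]]]]
The words 'that that photograph knew that telescope' are exhaustively dominated by a single CP node (built by CP → C S), so they form a constituent.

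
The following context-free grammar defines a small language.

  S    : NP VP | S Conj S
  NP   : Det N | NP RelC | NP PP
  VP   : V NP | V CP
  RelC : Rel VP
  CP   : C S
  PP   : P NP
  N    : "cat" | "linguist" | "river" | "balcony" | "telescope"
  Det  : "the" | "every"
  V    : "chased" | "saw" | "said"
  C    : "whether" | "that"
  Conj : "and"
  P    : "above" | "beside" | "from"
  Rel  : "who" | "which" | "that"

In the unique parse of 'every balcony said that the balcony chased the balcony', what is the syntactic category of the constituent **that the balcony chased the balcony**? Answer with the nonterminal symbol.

CP

[S [NP [Det every] [N balcony]] [VP [V said] [CP [C that] [S [NP [Det the] [N balcony]] [VP [V chased] [NP [Det the] [N balcony]]]]]]]
The span 'that the balcony chased the balcony' is the CP node built by CP → C S.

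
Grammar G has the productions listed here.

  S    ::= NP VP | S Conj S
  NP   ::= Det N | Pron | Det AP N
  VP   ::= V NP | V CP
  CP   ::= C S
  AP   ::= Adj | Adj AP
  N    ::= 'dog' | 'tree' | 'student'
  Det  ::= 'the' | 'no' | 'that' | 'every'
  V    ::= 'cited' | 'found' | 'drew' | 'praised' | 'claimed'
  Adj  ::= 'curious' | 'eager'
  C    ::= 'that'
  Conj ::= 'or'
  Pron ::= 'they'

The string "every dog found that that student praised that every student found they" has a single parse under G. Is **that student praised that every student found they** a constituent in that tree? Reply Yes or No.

[S [NP [Det every] [N dog]] [VP [V found] [CP [C that] [S [NP [Det that] [N student]] [VP [V praised] [CP [C that] [S [NP [Det every] [N student]] [VP [V found] [NP [Pron they]]]]]]]]]]
The words 'that student praised that every student found they' are exhaustively dominated by a single S node (built by S → NP VP), so they form a constituent.

Yes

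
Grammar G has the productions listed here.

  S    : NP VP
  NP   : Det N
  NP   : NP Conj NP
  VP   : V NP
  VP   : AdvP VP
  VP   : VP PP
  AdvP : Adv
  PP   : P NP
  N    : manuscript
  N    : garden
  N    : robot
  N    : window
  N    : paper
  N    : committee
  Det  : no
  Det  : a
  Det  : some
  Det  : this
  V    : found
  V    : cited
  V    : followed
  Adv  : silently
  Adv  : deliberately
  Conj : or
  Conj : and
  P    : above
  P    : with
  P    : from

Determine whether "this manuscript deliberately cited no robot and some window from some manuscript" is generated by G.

S
  NP
    Det: this
    N: manuscript
  VP
    AdvP
      Adv: deliberately
    VP
      VP
        V: cited
        NP
          NP
            Det: no
            N: robot
          Conj: and
          NP
            Det: some
            N: window
      PP
        P: from
        NP
          Det: some
          N: manuscript
Each bracket corresponds to one application of a listed rule, so the string is derivable from S.

Grammatical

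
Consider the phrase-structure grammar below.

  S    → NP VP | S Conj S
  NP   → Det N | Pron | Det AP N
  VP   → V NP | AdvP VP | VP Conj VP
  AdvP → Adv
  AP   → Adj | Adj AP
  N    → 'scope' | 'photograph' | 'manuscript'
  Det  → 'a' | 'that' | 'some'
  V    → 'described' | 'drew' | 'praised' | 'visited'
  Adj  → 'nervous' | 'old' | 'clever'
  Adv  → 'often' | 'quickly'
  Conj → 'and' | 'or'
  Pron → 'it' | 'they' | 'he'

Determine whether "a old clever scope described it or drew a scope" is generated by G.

Grammatical

S
  NP
    Det: a
    AP
      Adj: old
      AP
        Adj: clever
    N: scope
  VP
    VP
      V: described
      NP
        Pron: it
    Conj: or
    VP
      V: drew
      NP
        Det: a
        N: scope
The bracketing above is licensed at every node by one of the given productions, with S at the root.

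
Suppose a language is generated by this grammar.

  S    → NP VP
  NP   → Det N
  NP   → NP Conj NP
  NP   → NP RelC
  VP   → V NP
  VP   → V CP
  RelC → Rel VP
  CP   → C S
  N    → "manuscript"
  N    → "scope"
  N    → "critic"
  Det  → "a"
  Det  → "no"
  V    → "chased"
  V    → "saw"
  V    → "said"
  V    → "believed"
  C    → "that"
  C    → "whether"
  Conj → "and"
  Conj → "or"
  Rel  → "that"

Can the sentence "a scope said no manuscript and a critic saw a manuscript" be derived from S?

Ungrammatical

For S → NP VP, the only prefix that parses as NP is 'a scope', but the remainder 'said no manuscript and a critic saw a manuscript' is not a VP under these rules.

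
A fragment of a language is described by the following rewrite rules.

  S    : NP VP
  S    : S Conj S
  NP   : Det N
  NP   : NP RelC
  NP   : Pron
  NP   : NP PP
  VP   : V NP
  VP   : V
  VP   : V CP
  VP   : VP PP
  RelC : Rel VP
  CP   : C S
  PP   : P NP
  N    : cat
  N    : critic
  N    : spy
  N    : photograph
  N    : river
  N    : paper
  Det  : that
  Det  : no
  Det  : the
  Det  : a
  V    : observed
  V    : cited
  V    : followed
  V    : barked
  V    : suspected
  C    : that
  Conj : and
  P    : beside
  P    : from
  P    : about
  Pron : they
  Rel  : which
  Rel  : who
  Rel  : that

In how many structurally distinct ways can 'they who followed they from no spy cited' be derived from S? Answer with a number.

3

Two of the 3 distinct bracketings:
[S [NP [NP [Pron they]] [RelC [Rel who] [VP [V followed] [NP [NP [Pron they]] [PP [P from] [NP [Det no] [N spy]]]]]]] [VP [V cited]]]
[S [NP [NP [Pron they]] [RelC [Rel who] [VP [VP [V followed] [NP [Pron they]]] [PP [P from] [NP [Det no] [N spy]]]]]] [VP [V cited]]]
The difference turns on whether NP → NP PP is used at the relevant span, versus an alternative expansion of NP.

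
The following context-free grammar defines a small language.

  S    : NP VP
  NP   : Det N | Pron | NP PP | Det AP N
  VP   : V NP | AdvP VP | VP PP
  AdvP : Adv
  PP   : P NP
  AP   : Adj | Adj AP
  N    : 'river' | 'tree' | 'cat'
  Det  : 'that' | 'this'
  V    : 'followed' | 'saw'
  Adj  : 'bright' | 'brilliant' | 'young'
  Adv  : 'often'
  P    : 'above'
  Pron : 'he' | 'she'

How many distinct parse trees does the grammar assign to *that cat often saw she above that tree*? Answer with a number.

Two of the 3 distinct bracketings:
[S [NP [Det that] [N cat]] [VP [AdvP [Adv often]] [VP [V saw] [NP [NP [Pron she]] [PP [P above] [NP [Det that] [N tree]]]]]]]
[S [NP [Det that] [N cat]] [VP [AdvP [Adv often]] [VP [VP [V saw] [NP [Pron she]]] [PP [P above] [NP [Det that] [N tree]]]]]]
The difference turns on whether NP → NP PP is used at the relevant span, versus an alternative expansion of NP.

3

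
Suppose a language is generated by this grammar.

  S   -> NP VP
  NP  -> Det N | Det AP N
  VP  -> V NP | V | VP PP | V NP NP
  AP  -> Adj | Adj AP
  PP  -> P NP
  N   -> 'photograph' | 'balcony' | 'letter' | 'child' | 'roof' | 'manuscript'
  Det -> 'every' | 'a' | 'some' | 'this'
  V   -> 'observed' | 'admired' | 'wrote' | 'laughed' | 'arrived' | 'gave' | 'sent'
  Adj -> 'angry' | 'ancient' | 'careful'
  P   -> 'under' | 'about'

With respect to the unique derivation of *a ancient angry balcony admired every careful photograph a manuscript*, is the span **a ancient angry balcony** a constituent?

Yes

[S [NP [Det a] [AP [Adj ancient] [AP [Adj angry]]] [N balcony]] [VP [V admired] [NP [Det every] [AP [Adj careful]] [N photograph]] [NP [Det a] [N manuscript]]]]
The words 'a ancient angry balcony' are exhaustively dominated by a single NP node (built by NP → Det AP N), so they form a constituent.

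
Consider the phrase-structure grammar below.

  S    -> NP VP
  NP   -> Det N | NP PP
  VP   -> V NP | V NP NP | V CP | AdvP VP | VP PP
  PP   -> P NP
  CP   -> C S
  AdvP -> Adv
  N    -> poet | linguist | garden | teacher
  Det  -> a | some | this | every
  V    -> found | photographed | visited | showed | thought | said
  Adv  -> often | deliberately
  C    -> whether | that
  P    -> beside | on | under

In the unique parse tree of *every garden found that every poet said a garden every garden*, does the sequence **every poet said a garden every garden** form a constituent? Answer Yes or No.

Yes

[S [NP [Det every] [N garden]] [VP [V found] [CP [C that] [S [NP [Det every] [N poet]] [VP [V said] [NP [Det a] [N garden]] [NP [Det every] [N garden]]]]]]]
The words 'every poet said a garden every garden' are exhaustively dominated by a single S node (built by S → NP VP), so they form a constituent.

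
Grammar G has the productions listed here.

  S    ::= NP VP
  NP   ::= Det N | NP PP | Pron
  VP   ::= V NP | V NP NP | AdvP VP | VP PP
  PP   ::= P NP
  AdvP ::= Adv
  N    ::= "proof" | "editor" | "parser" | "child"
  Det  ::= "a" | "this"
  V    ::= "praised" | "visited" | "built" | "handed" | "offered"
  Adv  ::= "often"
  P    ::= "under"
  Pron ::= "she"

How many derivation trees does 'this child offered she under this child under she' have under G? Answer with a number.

5

Two of the 5 distinct bracketings:
[S [NP [Det this] [N child]] [VP [V offered] [NP [NP [Pron she]] [PP [P under] [NP [NP [Det this] [N child]] [PP [P under] [NP [Pron she]]]]]]]]
[S [NP [Det this] [N child]] [VP [V offered] [NP [NP [NP [Pron she]] [PP [P under] [NP [Det this] [N child]]]] [PP [P under] [NP [Pron she]]]]]]
The trees differ in how a recursive rule is bracketed over the same span.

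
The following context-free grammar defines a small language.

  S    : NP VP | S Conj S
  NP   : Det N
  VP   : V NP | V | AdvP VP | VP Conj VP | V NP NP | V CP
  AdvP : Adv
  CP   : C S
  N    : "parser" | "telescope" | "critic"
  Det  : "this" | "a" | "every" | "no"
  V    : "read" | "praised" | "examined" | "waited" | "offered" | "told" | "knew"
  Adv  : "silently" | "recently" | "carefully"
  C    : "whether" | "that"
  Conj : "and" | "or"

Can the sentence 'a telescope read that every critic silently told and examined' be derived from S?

S
  NP
    Det: a
    N: telescope
  VP
    VP
      V: read
      CP
        C: that
        S
          NP
            Det: every
            N: critic
          VP
            AdvP
              Adv: silently
            VP
              V: told
    Conj: and
    VP
      V: examined
Each bracket corresponds to one application of a listed rule, so the string is derivable from S.

Grammatical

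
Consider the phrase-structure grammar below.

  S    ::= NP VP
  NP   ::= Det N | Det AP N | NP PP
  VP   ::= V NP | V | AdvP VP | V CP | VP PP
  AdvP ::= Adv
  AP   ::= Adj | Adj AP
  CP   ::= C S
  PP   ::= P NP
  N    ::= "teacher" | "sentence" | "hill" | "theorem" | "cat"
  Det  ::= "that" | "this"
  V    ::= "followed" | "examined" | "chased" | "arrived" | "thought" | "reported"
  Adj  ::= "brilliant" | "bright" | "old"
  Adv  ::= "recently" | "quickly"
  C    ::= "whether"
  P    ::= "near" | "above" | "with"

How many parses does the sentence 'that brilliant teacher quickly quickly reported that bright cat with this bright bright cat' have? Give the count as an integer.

Two of the 4 distinct bracketings:
[S [NP [Det that] [AP [Adj brilliant]] [N teacher]] [VP [AdvP [Adv quickly]] [VP [AdvP [Adv quickly]] [VP [V reported] [NP [NP [Det that] [AP [Adj bright]] [N cat]] [PP [P with] [NP [Det this] [AP [Adj bright] [AP [Adj bright]]] [N cat]]]]]]]]
[S [NP [Det that] [AP [Adj brilliant]] [N teacher]] [VP [AdvP [Adv quickly]] [VP [AdvP [Adv quickly]] [VP [VP [V reported] [NP [Det that] [AP [Adj bright]] [N cat]]] [PP [P with] [NP [Det this] [AP [Adj bright] [AP [Adj bright]]] [N cat]]]]]]]
The difference turns on whether NP → NP PP is used at the relevant span, versus an alternative expansion of NP.

4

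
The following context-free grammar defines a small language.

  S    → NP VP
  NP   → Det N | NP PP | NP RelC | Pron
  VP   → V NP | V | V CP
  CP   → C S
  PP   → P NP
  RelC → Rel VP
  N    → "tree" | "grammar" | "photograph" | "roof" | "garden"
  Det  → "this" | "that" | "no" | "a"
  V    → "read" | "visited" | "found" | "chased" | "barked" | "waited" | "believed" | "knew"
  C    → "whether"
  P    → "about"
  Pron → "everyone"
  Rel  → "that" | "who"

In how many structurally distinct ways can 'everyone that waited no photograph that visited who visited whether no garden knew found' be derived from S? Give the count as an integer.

3

Two of the 3 distinct bracketings:
[S [NP [NP [Pron everyone]] [RelC [Rel that] [VP [V waited] [NP [NP [NP [Det no] [N photograph]] [RelC [Rel that] [VP [V visited]]]] [RelC [Rel who] [VP [V visited] [CP [C whether] [S [NP [Det no] [N garden]] [VP [V knew]]]]]]]]]] [VP [V found]]]
[S [NP [NP [NP [Pron everyone]] [RelC [Rel that] [VP [V waited] [NP [NP [Det no] [N photograph]] [RelC [Rel that] [VP [V visited]]]]]]] [RelC [Rel who] [VP [V visited] [CP [C whether] [S [NP [Det no] [N garden]] [VP [V knew]]]]]]] [VP [V found]]]
The trees differ in how a recursive rule is bracketed over the same span.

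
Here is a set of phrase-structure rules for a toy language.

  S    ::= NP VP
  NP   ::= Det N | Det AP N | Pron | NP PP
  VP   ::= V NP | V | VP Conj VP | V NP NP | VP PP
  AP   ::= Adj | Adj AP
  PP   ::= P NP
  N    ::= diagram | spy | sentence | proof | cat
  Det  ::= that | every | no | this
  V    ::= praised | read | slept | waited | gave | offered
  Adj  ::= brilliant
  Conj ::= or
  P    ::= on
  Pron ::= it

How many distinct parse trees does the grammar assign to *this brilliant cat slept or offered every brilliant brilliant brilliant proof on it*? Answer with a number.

Two of the 3 distinct bracketings:
[S [NP [Det this] [AP [Adj brilliant]] [N cat]] [VP [VP [V slept]] [Conj or] [VP [V offered] [NP [NP [Det every] [AP [Adj brilliant] [AP [Adj brilliant] [AP [Adj brilliant]]]] [N proof]] [PP [P on] [NP [Pron it]]]]]]]
[S [NP [Det this] [AP [Adj brilliant]] [N cat]] [VP [VP [V slept]] [Conj or] [VP [VP [V offered] [NP [Det every] [AP [Adj brilliant] [AP [Adj brilliant] [AP [Adj brilliant]]]] [N proof]]] [PP [P on] [NP [Pron it]]]]]]
The difference turns on whether NP → NP PP is used at the relevant span, versus an alternative expansion of NP.

3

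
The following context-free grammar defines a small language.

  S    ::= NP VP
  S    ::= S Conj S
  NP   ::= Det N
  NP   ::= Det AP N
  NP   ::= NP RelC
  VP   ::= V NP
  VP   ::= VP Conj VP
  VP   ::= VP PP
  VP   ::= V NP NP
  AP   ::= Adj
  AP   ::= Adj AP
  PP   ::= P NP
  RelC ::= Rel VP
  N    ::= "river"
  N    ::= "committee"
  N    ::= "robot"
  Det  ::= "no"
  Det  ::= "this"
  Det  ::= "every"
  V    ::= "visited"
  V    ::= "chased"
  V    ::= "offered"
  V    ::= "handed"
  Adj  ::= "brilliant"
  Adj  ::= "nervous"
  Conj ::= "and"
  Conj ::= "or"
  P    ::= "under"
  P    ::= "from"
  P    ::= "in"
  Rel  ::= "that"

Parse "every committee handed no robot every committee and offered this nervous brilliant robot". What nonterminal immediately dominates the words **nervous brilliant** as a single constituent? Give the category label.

[S [NP [Det every] [N committee]] [VP [VP [V handed] [NP [Det no] [N robot]] [NP [Det every] [N committee]]] [Conj and] [VP [V offered] [NP [Det this] [AP [Adj nervous] [AP [Adj brilliant]]] [N robot]]]]]
The span 'nervous brilliant' is the AP node built by AP → Adj AP.

AP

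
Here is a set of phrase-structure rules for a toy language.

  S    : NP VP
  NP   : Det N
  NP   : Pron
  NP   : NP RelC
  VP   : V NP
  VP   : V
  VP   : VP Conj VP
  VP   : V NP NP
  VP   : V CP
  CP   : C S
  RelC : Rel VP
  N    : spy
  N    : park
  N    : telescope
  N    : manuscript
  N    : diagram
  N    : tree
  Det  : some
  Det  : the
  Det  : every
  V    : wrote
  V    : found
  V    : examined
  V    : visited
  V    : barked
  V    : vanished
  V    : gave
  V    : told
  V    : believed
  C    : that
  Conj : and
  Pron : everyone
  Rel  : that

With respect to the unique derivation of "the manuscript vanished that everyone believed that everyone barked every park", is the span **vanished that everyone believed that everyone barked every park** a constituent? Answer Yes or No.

Yes

[S [NP [Det the] [N manuscript]] [VP [V vanished] [CP [C that] [S [NP [Pron everyone]] [VP [V believed] [CP [C that] [S [NP [Pron everyone]] [VP [V barked] [NP [Det every] [N park]]]]]]]]]]
The words 'vanished that everyone believed that everyone barked every park' are exhaustively dominated by a single VP node (built by VP → V CP), so they form a constituent.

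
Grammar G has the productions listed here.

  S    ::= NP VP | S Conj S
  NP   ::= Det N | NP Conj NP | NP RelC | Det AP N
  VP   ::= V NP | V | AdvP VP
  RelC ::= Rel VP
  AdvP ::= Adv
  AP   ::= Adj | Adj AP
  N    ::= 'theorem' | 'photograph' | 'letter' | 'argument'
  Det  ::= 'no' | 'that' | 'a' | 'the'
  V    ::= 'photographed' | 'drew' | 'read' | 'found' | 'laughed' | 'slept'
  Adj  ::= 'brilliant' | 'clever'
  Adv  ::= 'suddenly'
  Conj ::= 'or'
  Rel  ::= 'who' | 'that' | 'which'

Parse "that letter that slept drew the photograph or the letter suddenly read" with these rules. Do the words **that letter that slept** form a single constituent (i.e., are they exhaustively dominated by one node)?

Yes

[S [S [NP [NP [Det that] [N letter]] [RelC [Rel that] [VP [V slept]]]] [VP [V drew] [NP [Det the] [N photograph]]]] [Conj or] [S [NP [Det the] [N letter]] [VP [AdvP [Adv suddenly]] [VP [V read]]]]]
The words 'that letter that slept' are exhaustively dominated by a single NP node (built by NP → NP RelC), so they form a constituent.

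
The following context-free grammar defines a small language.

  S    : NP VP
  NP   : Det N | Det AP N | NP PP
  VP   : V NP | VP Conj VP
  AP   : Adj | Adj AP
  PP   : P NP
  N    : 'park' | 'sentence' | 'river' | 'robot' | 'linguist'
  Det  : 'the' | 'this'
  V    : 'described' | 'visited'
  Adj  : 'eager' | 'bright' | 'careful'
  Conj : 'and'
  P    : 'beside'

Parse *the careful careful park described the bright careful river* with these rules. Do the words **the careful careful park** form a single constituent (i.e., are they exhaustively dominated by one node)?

Yes

[S [NP [Det the] [AP [Adj careful] [AP [Adj careful]]] [N park]] [VP [V described] [NP [Det the] [AP [Adj bright] [AP [Adj careful]]] [N river]]]]
The words 'the careful careful park' are exhaustively dominated by a single NP node (built by NP → Det AP N), so they form a constituent.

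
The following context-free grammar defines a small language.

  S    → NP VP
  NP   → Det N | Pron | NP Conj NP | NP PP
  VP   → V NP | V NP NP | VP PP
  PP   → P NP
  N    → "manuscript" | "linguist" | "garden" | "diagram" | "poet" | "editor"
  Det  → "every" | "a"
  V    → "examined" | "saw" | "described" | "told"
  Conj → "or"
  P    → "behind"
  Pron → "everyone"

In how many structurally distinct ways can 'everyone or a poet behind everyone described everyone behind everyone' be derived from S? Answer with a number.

Two of the 4 distinct bracketings:
[S [NP [NP [Pron everyone]] [Conj or] [NP [NP [Det a] [N poet]] [PP [P behind] [NP [Pron everyone]]]]] [VP [V described] [NP [NP [Pron everyone]] [PP [P behind] [NP [Pron everyone]]]]]]
[S [NP [NP [Pron everyone]] [Conj or] [NP [NP [Det a] [N poet]] [PP [P behind] [NP [Pron everyone]]]]] [VP [VP [V described] [NP [Pron everyone]]] [PP [P behind] [NP [Pron everyone]]]]]
The difference turns on whether VP → VP PP is used at the relevant span, versus an alternative expansion of VP.

4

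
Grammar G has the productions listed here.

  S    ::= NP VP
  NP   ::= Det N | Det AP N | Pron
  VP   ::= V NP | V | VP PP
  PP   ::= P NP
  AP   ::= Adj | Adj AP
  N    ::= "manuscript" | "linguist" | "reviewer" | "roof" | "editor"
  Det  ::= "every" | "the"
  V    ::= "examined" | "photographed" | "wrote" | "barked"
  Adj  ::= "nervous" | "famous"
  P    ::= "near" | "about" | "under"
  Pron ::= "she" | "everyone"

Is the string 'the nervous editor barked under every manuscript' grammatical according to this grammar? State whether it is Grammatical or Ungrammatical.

[S [NP [Det the] [AP [Adj nervous]] [N editor]] [VP [VP [V barked]] [PP [P under] [NP [Det every] [N manuscript]]]]]
Every word is introduced by a lexical rule and the phrasal rules combine the resulting categories into a single S.

Grammatical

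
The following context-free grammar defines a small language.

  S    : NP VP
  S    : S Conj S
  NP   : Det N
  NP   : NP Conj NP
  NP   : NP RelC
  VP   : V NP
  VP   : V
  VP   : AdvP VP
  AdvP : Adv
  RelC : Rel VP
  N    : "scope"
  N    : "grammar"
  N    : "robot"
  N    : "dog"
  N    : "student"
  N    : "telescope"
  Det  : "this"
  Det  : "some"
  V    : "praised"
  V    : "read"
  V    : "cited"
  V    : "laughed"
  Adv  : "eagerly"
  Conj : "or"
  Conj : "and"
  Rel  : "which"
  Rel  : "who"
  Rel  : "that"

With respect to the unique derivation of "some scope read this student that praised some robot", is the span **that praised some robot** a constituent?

Yes

[S [NP [Det some] [N scope]] [VP [V read] [NP [NP [Det this] [N student]] [RelC [Rel that] [VP [V praised] [NP [Det some] [N robot]]]]]]]
The words 'that praised some robot' are exhaustively dominated by a single RelC node (built by RelC → Rel VP), so they form a constituent.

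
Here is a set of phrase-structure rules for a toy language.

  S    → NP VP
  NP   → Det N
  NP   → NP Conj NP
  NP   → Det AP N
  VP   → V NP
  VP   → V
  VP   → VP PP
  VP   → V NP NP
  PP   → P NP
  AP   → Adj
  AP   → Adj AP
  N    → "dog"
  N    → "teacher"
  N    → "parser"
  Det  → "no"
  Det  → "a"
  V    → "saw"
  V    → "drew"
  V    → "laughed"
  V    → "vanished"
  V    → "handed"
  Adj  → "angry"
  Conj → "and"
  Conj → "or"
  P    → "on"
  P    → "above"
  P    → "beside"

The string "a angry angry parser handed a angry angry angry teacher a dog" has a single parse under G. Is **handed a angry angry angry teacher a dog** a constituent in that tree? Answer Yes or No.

Yes

[S [NP [Det a] [AP [Adj angry] [AP [Adj angry]]] [N parser]] [VP [V handed] [NP [Det a] [AP [Adj angry] [AP [Adj angry] [AP [Adj angry]]]] [N teacher]] [NP [Det a] [N dog]]]]
The words 'handed a angry angry angry teacher a dog' are exhaustively dominated by a single VP node (built by VP → V NP NP), so they form a constituent.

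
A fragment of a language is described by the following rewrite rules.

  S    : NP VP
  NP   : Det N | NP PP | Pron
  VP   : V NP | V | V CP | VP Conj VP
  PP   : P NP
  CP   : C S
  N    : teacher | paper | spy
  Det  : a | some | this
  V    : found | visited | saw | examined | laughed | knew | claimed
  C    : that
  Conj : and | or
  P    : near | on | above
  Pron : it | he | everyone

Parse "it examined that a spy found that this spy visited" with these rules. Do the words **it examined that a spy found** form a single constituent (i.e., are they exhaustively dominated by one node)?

No

[S [NP [Pron it]] [VP [V examined] [CP [C that] [S [NP [Det a] [N spy]] [VP [V found] [CP [C that] [S [NP [Det this] [N spy]] [VP [V visited]]]]]]]]]
The smallest constituent containing 'it examined that a spy found' is the S spanning 'it examined that a spy found that this spy visited'; no single node in the tree dominates exactly the given words.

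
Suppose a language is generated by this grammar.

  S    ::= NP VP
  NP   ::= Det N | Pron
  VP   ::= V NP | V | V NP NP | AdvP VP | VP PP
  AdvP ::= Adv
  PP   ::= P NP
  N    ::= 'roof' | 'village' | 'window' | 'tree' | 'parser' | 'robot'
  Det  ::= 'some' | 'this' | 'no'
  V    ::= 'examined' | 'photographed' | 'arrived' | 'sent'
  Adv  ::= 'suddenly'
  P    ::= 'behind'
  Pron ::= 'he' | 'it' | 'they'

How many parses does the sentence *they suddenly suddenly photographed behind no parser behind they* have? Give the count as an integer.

Two of the 6 distinct bracketings:
[S [NP [Pron they]] [VP [AdvP [Adv suddenly]] [VP [AdvP [Adv suddenly]] [VP [VP [VP [V photographed]] [PP [P behind] [NP [Det no] [N parser]]]] [PP [P behind] [NP [Pron they]]]]]]]
[S [NP [Pron they]] [VP [AdvP [Adv suddenly]] [VP [VP [AdvP [Adv suddenly]] [VP [VP [V photographed]] [PP [P behind] [NP [Det no] [N parser]]]]] [PP [P behind] [NP [Pron they]]]]]]
The trees differ in how a recursive rule is bracketed over the same span.

6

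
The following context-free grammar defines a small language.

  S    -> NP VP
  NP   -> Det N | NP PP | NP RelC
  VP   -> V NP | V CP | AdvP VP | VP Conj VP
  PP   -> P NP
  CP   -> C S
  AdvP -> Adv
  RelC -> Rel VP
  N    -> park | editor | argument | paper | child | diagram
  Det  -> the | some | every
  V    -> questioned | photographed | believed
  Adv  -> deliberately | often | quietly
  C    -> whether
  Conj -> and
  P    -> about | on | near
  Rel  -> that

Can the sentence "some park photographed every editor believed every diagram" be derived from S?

Ungrammatical

For S → NP VP, the only prefix that parses as NP is 'some park', but the remainder 'photographed every editor believed every diagram' is not a VP under these rules.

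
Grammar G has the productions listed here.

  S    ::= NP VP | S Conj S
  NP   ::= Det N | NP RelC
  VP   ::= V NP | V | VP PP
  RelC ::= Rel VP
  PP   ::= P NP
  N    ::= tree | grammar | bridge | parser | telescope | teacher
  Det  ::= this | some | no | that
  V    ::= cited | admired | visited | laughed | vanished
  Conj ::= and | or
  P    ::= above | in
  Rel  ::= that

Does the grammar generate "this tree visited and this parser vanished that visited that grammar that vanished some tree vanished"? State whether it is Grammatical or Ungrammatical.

For S → NP VP, the only prefix that parses as NP is 'this tree', but the remainder 'visited and this parser vanished that visited that grammar that vanished some tree vanished' is not a VP under these rules. The alternative S rule S → S Conj S likewise has no satisfying split.

Ungrammatical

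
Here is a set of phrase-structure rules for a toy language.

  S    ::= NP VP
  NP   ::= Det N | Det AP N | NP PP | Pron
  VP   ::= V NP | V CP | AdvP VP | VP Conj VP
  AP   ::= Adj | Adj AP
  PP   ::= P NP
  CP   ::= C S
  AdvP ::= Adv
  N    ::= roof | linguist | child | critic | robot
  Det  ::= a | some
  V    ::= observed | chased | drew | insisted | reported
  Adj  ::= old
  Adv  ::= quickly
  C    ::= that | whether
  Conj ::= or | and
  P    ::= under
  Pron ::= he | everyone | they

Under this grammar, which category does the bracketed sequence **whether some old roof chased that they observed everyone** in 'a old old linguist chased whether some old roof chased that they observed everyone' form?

CP

S
  NP
    Det: a
    AP
      Adj: old
      AP
        Adj: old
    N: linguist
  VP
    V: chased
    CP
      C: whether
      S
        NP
          Det: some
          AP
            Adj: old
          N: roof
        VP
          V: chased
          CP
            C: that
            S
              NP
                Pron: they
              VP
                V: observed
                NP
                  Pron: everyone
The span 'whether some old roof chased that they observed everyone' is the CP node built by CP → C S.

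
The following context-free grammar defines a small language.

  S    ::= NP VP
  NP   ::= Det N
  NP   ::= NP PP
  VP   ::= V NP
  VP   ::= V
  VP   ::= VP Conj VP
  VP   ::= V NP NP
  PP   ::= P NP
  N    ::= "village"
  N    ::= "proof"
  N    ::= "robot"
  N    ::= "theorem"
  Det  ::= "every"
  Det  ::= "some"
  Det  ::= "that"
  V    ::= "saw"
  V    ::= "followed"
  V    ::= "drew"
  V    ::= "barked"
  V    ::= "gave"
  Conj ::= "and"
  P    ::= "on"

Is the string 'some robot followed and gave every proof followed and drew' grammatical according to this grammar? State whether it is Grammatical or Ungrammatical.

For S → NP VP, the only prefix that parses as NP is 'some robot', but the remainder 'followed and gave every proof followed and drew' is not a VP under these rules.

Ungrammatical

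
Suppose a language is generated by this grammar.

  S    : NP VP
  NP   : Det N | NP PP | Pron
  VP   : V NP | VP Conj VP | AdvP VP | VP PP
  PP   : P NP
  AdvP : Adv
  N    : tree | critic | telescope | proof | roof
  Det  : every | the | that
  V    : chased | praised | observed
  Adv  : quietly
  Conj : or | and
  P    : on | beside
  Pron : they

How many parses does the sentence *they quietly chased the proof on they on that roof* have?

9

Two of the 9 distinct bracketings:
[S [NP [Pron they]] [VP [AdvP [Adv quietly]] [VP [V chased] [NP [NP [Det the] [N proof]] [PP [P on] [NP [NP [Pron they]] [PP [P on] [NP [Det that] [N roof]]]]]]]]]
[S [NP [Pron they]] [VP [AdvP [Adv quietly]] [VP [V chased] [NP [NP [NP [Det the] [N proof]] [PP [P on] [NP [Pron they]]]] [PP [P on] [NP [Det that] [N roof]]]]]]]
The trees differ in how a recursive rule is bracketed over the same span.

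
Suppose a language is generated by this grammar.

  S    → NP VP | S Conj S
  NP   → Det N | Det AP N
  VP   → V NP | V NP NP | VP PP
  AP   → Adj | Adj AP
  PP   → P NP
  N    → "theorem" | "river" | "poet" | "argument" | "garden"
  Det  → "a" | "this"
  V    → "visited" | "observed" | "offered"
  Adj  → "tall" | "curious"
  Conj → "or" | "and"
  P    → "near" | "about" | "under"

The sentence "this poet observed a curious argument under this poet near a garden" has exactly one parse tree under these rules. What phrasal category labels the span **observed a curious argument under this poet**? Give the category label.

[S [NP [Det this] [N poet]] [VP [VP [VP [V observed] [NP [Det a] [AP [Adj curious]] [N argument]]] [PP [P under] [NP [Det this] [N poet]]]] [PP [P near] [NP [Det a] [N garden]]]]]
The span 'observed a curious argument under this poet' is the VP node built by VP → VP PP.

VP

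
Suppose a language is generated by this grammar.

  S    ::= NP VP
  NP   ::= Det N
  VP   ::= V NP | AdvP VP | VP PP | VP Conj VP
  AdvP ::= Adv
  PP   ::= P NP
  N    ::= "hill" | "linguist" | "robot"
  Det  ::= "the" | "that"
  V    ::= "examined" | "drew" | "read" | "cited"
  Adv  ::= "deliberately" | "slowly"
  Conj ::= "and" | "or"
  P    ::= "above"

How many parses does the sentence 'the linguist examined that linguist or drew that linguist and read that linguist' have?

The two bracketings:
[S [NP [Det the] [N linguist]] [VP [VP [V examined] [NP [Det that] [N linguist]]] [Conj or] [VP [VP [V drew] [NP [Det that] [N linguist]]] [Conj and] [VP [V read] [NP [Det that] [N linguist]]]]]]
[S [NP [Det the] [N linguist]] [VP [VP [VP [V examined] [NP [Det that] [N linguist]]] [Conj or] [VP [V drew] [NP [Det that] [N linguist]]]] [Conj and] [VP [V read] [NP [Det that] [N linguist]]]]]
The trees differ in how a recursive rule is bracketed over the same span.

2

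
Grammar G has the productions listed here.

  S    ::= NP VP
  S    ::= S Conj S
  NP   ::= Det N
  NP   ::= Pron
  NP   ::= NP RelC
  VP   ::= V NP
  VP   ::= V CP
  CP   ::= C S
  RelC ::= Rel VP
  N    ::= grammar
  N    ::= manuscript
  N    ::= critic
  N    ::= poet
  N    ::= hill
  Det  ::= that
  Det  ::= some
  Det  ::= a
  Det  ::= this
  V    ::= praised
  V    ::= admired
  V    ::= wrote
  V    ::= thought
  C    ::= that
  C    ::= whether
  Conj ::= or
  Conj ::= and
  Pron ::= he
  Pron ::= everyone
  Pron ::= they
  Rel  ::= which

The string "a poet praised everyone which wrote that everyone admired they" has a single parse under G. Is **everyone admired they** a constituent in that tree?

Yes

[S [NP [Det a] [N poet]] [VP [V praised] [NP [NP [Pron everyone]] [RelC [Rel which] [VP [V wrote] [CP [C that] [S [NP [Pron everyone]] [VP [V admired] [NP [Pron they]]]]]]]]]]
The words 'everyone admired they' are exhaustively dominated by a single S node (built by S → NP VP), so they form a constituent.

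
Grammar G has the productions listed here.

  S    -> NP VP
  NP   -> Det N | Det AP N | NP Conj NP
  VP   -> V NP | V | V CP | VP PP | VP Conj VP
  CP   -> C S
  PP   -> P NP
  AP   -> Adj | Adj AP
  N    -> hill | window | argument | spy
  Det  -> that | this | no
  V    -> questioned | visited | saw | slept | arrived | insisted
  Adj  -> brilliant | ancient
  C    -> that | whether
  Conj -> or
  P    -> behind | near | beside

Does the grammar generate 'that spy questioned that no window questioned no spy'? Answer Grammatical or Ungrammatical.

Grammatical

S
  NP
    Det: that
    N: spy
  VP
    V: questioned
    CP
      C: that
      S
        NP
          Det: no
          N: window
        VP
          V: questioned
          NP
            Det: no
            N: spy
Each bracket corresponds to one application of a listed rule, so the string is derivable from S.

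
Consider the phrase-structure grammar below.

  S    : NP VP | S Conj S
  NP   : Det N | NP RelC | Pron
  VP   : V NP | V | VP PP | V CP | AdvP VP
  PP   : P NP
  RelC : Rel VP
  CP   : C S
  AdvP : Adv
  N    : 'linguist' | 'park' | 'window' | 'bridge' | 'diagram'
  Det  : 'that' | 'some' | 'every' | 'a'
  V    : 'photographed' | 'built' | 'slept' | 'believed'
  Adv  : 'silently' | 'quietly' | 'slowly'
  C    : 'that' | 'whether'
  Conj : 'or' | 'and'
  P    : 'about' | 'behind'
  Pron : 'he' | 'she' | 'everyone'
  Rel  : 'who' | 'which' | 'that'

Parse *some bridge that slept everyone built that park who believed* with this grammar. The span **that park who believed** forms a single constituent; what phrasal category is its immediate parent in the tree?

S
  NP
    NP
      Det: some
      N: bridge
    RelC
      Rel: that
      VP
        V: slept
        NP
          Pron: everyone
  VP
    V: built
    NP
      NP
        Det: that
        N: park
      RelC
        Rel: who
        VP
          V: believed
The span 'that park who believed' is the NP node built by NP → NP RelC.
Its mother is the VP built by VP → V NP.

VP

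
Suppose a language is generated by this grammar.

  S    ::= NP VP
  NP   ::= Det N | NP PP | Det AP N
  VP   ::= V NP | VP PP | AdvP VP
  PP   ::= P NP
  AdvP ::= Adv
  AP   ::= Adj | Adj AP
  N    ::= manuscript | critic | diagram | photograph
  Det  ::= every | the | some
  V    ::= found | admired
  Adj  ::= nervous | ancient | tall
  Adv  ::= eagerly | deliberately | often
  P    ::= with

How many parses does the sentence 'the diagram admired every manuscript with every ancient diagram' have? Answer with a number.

2

The two bracketings:
[S [NP [Det the] [N diagram]] [VP [V admired] [NP [NP [Det every] [N manuscript]] [PP [P with] [NP [Det every] [AP [Adj ancient]] [N diagram]]]]]]
[S [NP [Det the] [N diagram]] [VP [VP [V admired] [NP [Det every] [N manuscript]]] [PP [P with] [NP [Det every] [AP [Adj ancient]] [N diagram]]]]]
The difference turns on whether NP → NP PP is used at the relevant span, versus an alternative expansion of NP.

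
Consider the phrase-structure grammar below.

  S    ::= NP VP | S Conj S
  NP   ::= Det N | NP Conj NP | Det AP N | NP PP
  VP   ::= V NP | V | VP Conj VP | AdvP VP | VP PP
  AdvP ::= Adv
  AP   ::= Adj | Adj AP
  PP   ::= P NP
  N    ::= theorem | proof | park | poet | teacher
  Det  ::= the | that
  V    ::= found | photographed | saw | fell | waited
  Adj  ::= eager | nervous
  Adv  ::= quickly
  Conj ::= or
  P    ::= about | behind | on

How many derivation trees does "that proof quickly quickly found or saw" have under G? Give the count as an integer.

Two of the 3 distinct bracketings:
[S [NP [Det that] [N proof]] [VP [VP [AdvP [Adv quickly]] [VP [AdvP [Adv quickly]] [VP [V found]]]] [Conj or] [VP [V saw]]]]
[S [NP [Det that] [N proof]] [VP [AdvP [Adv quickly]] [VP [VP [AdvP [Adv quickly]] [VP [V found]]] [Conj or] [VP [V saw]]]]]
The trees differ in how a recursive rule is bracketed over the same span.

3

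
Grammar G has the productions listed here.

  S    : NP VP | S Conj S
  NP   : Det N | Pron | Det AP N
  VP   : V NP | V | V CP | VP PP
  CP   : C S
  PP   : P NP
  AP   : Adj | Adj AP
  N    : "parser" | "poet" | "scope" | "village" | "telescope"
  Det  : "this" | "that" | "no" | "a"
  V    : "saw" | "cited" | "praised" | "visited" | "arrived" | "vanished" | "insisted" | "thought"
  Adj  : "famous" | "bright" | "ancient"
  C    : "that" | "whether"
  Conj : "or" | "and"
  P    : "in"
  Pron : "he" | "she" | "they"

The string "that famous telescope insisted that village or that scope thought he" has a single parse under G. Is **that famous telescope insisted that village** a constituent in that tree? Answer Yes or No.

[S [S [NP [Det that] [AP [Adj famous]] [N telescope]] [VP [V insisted] [NP [Det that] [N village]]]] [Conj or] [S [NP [Det that] [N scope]] [VP [V thought] [NP [Pron he]]]]]
The words 'that famous telescope insisted that village' are exhaustively dominated by a single S node (built by S → NP VP), so they form a constituent.

Yes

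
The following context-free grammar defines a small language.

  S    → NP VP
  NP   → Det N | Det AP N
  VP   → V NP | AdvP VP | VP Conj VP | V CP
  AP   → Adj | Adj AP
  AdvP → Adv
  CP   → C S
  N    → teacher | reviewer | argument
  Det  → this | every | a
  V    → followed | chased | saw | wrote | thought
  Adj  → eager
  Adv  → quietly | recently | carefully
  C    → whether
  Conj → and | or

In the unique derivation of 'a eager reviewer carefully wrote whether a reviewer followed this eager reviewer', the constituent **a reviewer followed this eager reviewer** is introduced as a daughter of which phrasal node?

CP

[S [NP [Det a] [AP [Adj eager]] [N reviewer]] [VP [AdvP [Adv carefully]] [VP [V wrote] [CP [C whether] [S [NP [Det a] [N reviewer]] [VP [V followed] [NP [Det this] [AP [Adj eager]] [N reviewer]]]]]]]]
The span 'a reviewer followed this eager reviewer' is the S node built by S → NP VP.
Its mother is the CP built by CP → C S.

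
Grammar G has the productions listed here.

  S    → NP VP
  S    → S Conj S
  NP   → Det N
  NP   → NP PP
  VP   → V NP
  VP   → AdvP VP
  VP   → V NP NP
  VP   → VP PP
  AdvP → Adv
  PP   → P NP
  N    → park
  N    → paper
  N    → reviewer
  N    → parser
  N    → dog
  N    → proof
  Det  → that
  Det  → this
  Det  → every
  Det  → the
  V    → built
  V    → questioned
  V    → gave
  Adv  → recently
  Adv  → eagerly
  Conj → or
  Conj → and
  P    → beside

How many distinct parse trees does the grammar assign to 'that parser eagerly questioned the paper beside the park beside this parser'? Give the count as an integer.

9

Two of the 9 distinct bracketings:
[S [NP [Det that] [N parser]] [VP [AdvP [Adv eagerly]] [VP [V questioned] [NP [NP [Det the] [N paper]] [PP [P beside] [NP [NP [Det the] [N park]] [PP [P beside] [NP [Det this] [N parser]]]]]]]]]
[S [NP [Det that] [N parser]] [VP [AdvP [Adv eagerly]] [VP [V questioned] [NP [NP [NP [Det the] [N paper]] [PP [P beside] [NP [Det the] [N park]]]] [PP [P beside] [NP [Det this] [N parser]]]]]]]
The trees differ in how a recursive rule is bracketed over the same span.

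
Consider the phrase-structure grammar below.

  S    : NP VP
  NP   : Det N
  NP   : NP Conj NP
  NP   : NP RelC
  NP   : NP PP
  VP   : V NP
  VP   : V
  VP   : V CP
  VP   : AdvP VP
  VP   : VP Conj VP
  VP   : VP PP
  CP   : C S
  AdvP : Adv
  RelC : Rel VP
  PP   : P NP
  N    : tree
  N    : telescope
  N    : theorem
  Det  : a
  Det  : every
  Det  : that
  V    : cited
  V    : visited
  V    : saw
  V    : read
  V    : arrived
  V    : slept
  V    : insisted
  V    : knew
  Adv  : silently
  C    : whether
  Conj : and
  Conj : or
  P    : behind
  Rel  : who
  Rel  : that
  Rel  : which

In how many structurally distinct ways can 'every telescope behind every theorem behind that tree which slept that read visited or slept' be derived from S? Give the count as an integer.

Two of the 9 distinct bracketings:
[S [NP [NP [NP [NP [Det every] [N telescope]] [PP [P behind] [NP [NP [Det every] [N theorem]] [PP [P behind] [NP [Det that] [N tree]]]]]] [RelC [Rel which] [VP [V slept]]]] [RelC [Rel that] [VP [V read]]]] [VP [VP [V visited]] [Conj or] [VP [V slept]]]]
[S [NP [NP [NP [NP [NP [Det every] [N telescope]] [PP [P behind] [NP [Det every] [N theorem]]]] [PP [P behind] [NP [Det that] [N tree]]]] [RelC [Rel which] [VP [V slept]]]] [RelC [Rel that] [VP [V read]]]] [VP [VP [V visited]] [Conj or] [VP [V slept]]]]
The trees differ in how a recursive rule is bracketed over the same span.

9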